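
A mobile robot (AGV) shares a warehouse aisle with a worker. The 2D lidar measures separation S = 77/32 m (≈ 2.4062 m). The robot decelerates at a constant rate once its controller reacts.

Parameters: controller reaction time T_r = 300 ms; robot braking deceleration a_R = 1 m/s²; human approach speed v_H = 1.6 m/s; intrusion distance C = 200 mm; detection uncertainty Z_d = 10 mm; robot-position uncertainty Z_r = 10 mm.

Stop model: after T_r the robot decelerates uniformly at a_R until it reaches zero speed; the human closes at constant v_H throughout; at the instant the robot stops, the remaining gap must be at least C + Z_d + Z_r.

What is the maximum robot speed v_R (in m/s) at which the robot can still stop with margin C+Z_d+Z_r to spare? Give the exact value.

quadratic (1/2)·v² + (19/10)·v + (-273/160) = 0
  disc = (19/10)² − 4·(1/2)·(-273/160) = 2809/400 ; √disc = 53/20
  v_R = (−(19/10) + 53/20) / (2·(1/2)) = 3/4 m/s
check:
braking lasts T_s = (3/4)/1 = 0.7500 s
robot in T_r: 0.7500·0.3000 = 0.2250 m
braking distance = 0.7500²/(2·1.0000) = 0.2812 m
human over T_r+T_s: 1.6000·(0.3000+0.7500) = 1.6800 m
C+Z_d+Z_r = 0.2000+0.0100+0.0100 = 0.2200 m
sum ≈ 0.2250+0.2812+1.6800+0.2200 ≈ 2.4062 m = S ✓

v_R_max = 3/4 m/s = 0.7500 m/s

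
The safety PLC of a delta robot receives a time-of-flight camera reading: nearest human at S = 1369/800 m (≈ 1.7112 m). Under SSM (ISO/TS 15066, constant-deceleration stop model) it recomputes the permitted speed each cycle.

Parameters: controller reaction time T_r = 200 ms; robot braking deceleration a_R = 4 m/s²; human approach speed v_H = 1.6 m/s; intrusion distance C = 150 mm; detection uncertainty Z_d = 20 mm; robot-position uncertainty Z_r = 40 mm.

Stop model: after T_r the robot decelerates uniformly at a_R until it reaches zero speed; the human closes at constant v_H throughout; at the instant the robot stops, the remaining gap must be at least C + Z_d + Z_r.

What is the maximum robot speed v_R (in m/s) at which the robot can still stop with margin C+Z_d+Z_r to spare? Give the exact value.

v_R_max = 3/2 m/s = 1.5000 m/s

collect terms ⇒ (1/8)·v_R² + (3/5)·v_R + (-189/160) = 0
  disc = (3/5)² − 4·(1/8)·(-189/160) = 1521/1600 ; √disc = 39/40
  v_R = (−(3/5) + 39/40) / (2·(1/8)) = 3/2 m/s
check:
T_s = v_R/a_R = (3/2)/4 = 0.3750 s
robot in T_r: 1.5000·0.2000 = 0.3000 m
robot under decel: 1.5000²/(2·4.0000) = 0.2812 m
human over T_r+T_s: 1.6000·(0.2000+0.3750) = 0.9200 m
C+Z_d+Z_r = 0.1500+0.0200+0.0400 = 0.2100 m
sum ≈ 0.3000+0.2812+0.9200+0.2100 ≈ 1.7112 m = S ✓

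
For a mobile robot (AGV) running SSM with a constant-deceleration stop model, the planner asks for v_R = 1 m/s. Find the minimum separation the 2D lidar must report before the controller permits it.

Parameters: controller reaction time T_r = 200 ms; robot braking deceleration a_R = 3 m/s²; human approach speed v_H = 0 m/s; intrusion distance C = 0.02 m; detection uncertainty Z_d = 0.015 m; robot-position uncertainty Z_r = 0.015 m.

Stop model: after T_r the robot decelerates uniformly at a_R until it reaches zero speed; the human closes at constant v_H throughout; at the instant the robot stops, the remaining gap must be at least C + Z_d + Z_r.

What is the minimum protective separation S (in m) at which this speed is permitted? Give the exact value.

stop time T_s = 1/3 = 0.3333 s
reaction-phase robot travel = 1.0000·0.2000 = 0.2000 m
braking distance = 1.0000²/(2·3.0000) = 0.1667 m
human closes 0.0000·0.5333 = 0.0000 m
residual clearance needed = 0.0200+0.0150+0.0150 = 0.0500 m
S_min ≈ 0.2000+0.1667+0.0000+0.0500  ⇒  S_min = 5/12 m

S_min = 5/12 m = 0.4167 m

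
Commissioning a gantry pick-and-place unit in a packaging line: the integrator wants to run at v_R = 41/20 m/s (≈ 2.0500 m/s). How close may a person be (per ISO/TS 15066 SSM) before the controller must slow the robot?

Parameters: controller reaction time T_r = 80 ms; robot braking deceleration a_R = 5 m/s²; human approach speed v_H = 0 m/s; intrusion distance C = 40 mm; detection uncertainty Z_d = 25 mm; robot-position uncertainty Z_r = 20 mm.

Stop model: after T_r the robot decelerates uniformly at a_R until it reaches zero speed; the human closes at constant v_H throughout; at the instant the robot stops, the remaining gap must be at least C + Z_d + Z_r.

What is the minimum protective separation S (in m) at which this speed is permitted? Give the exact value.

stop time T_s = (41/20)/5 = 0.4100 s
robot covers v_R·T_r = 2.0500·0.0800 = 0.1640 m before braking
braking distance = 2.0500²/(2·5.0000) = 0.4203 m
human over T_r+T_s: 0.0000·(0.0800+0.4100) = 0.0000 m
residual clearance needed = 0.0400+0.0250+0.0200 = 0.0850 m
S_min ≈ 0.1640+0.4203+0.0000+0.0850  ⇒  S_min = 2677/4000 m

S_min = 2677/4000 m = 0.6693 m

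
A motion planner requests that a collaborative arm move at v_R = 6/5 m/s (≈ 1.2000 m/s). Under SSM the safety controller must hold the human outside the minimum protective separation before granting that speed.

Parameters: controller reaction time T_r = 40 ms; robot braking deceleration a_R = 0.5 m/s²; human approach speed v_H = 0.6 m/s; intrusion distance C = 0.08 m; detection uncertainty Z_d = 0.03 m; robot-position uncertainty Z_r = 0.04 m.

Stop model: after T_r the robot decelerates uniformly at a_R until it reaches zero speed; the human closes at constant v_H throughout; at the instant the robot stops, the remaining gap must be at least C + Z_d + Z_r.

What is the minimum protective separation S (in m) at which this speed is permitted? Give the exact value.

S_min = 1551/500 m = 3.1020 m

T_s = v_R/a_R = (6/5)/(1/2) = 2.4000 s
reaction-phase robot travel = 1.2000·0.0400 = 0.0480 m
braking distance = 1.2000²/(2·0.5000) = 1.4400 m
human over T_r+T_s: 0.6000·(0.0400+2.4000) = 1.4640 m
residual clearance needed = 0.0800+0.0300+0.0400 = 0.1500 m
S_min ≈ 0.0480+1.4400+1.4640+0.1500  ⇒  S_min = 1551/500 m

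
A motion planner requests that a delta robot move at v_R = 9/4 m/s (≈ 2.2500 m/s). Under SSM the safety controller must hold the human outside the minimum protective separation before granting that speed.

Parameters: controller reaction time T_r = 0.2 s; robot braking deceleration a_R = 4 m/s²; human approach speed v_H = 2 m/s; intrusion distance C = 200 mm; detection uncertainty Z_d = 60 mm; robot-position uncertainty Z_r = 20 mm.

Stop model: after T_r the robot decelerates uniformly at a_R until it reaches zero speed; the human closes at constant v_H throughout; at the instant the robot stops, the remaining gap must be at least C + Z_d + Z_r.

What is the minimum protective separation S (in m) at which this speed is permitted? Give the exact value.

stop time T_s = (9/4)/4 = 0.5625 s
robot in T_r: 2.2500·0.2000 = 0.4500 m
robot covers 2.2500·0.5625 − ½·4.0000·0.5625² = 0.6328 m while stopping
human closes 2.0000·0.7625 = 1.5250 m
C+Z_d+Z_r = 0.2000+0.0600+0.0200 = 0.2800 m
S_min ≈ 0.4500+0.6328+1.5250+0.2800  ⇒  S_min = 9241/3200 m

S_min = 9241/3200 m = 2.8878 m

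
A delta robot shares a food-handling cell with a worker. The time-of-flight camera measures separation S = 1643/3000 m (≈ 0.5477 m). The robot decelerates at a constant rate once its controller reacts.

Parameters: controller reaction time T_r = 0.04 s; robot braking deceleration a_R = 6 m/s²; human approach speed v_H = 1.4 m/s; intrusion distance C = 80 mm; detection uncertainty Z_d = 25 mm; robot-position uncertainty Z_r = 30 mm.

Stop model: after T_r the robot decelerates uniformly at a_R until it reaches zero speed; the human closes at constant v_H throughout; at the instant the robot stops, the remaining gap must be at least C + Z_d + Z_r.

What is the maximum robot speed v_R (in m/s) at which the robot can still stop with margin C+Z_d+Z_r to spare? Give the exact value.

collect terms ⇒ (1/12)·v_R² + (41/150)·v_R + (-107/300) = 0
  disc = (41/150)² − 4·(1/12)·(-107/300) = 121/625 ; √disc = 11/25
  v_R = (−(41/150) + 11/25) / (2·(1/12)) = 1 m/s
check:
stop time T_s = 1/6 = 0.1667 s
reaction-phase robot travel = 1.0000·0.0400 = 0.0400 m
robot covers 1.0000·0.1667 − ½·6.0000·0.1667² = 0.0833 m while stopping
human over T_r+T_s: 1.4000·(0.0400+0.1667) = 0.2893 m
margins: 0.0800+0.0250+0.0300 = 0.1350 m
sum ≈ 0.0400+0.0833+0.2893+0.1350 ≈ 0.5477 m = S ✓

v_R_max = 1 m/s = 1.0000 m/s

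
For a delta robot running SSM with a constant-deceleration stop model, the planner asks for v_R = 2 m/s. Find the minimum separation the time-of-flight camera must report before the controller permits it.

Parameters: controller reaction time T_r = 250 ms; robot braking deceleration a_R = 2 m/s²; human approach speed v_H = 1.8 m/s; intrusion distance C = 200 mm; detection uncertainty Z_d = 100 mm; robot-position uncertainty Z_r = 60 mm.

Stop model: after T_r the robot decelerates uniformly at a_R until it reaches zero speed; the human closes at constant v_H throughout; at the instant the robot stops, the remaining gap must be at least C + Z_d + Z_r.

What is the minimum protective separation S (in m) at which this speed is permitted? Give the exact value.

stop time T_s = 2/2 = 1.0000 s
robot covers v_R·T_r = 2.0000·0.2500 = 0.5000 m before braking
robot under decel: 2.0000²/(2·2.0000) = 1.0000 m
human closes 1.8000·1.2500 = 2.2500 m
margins: 0.2000+0.1000+0.0600 = 0.3600 m
S_min ≈ 0.5000+1.0000+2.2500+0.3600  ⇒  S_min = 411/100 m

S_min = 411/100 m = 4.1100 m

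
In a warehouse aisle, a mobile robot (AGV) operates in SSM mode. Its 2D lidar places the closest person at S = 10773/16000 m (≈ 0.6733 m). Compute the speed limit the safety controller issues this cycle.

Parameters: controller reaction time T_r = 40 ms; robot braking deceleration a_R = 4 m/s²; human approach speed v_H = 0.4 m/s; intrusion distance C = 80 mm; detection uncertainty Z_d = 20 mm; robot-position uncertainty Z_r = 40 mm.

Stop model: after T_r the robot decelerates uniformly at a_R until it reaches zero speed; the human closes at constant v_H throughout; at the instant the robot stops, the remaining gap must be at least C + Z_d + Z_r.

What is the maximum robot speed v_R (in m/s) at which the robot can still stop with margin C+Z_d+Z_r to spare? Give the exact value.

quadratic (1/8)·v² + (7/50)·v + (-8277/16000) = 0
  disc = (7/50)² − 4·(1/8)·(-8277/16000) = 44521/160000 ; √disc = 211/400
  v_R = (−(7/50) + 211/400) / (2·(1/8)) = 31/20 m/s
check:
stop time T_s = (31/20)/4 = 0.3875 s
robot in T_r: 1.5500·0.0400 = 0.0620 m
robot under decel: 1.5500²/(2·4.0000) = 0.3003 m
human closes 0.4000·0.4275 = 0.1710 m
C+Z_d+Z_r = 0.0800+0.0200+0.0400 = 0.1400 m
sum ≈ 0.0620+0.3003+0.1710+0.1400 ≈ 0.6733 m = S ✓

v_R_max = 31/20 m/s = 1.5500 m/s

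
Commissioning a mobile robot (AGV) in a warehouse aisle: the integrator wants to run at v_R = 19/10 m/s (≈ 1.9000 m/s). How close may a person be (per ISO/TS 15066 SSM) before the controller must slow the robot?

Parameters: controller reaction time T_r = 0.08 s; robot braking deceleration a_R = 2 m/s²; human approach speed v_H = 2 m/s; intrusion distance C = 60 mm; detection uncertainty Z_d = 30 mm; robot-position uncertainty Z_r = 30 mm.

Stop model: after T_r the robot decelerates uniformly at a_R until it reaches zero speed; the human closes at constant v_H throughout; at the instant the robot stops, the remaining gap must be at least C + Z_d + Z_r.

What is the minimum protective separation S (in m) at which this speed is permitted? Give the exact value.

braking lasts T_s = (19/10)/2 = 0.9500 s
robot in T_r: 1.9000·0.0800 = 0.1520 m
braking distance = 1.9000²/(2·2.0000) = 0.9025 m
person approaches 2.0000·(0.0800+0.9500) = 2.0600 m
C+Z_d+Z_r = 0.0600+0.0300+0.0300 = 0.1200 m
S_min ≈ 0.1520+0.9025+2.0600+0.1200  ⇒  S_min = 6469/2000 m

S_min = 6469/2000 m = 3.2345 m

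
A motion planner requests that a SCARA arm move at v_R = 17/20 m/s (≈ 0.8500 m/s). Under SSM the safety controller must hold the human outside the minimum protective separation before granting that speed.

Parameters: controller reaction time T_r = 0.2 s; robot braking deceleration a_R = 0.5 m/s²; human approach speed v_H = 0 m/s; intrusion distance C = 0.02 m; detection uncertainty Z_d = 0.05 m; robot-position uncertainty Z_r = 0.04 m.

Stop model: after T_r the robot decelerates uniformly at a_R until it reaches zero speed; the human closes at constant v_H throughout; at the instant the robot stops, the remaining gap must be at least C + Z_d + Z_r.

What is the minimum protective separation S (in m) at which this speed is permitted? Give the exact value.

braking lasts T_s = (17/20)/(1/2) = 1.7000 s
robot covers v_R·T_r = 0.8500·0.2000 = 0.1700 m before braking
robot under decel: 0.8500²/(2·0.5000) = 0.7225 m
human closes 0.0000·1.9000 = 0.0000 m
C+Z_d+Z_r = 0.0200+0.0500+0.0400 = 0.1100 m
S_min ≈ 0.1700+0.7225+0.0000+0.1100  ⇒  S_min = 401/400 m

S_min = 401/400 m = 1.0025 m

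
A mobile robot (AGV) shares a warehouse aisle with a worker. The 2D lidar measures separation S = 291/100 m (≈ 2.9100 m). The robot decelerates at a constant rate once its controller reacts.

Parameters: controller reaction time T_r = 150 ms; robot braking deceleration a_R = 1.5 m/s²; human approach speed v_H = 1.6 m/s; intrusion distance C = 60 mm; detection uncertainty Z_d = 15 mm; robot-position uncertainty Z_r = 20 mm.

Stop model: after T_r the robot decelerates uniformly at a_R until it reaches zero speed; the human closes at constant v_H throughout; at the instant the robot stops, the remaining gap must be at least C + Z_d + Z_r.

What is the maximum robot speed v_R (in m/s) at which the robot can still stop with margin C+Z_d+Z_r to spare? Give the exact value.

v_R_max = 3/2 m/s = 1.5000 m/s

quadratic (1/3)·v² + (73/60)·v + (-103/40) = 0
  disc = (73/60)² − 4·(1/3)·(-103/40) = 17689/3600 ; √disc = 133/60
  v_R = (−(73/60) + 133/60) / (2·(1/3)) = 3/2 m/s
check:
braking lasts T_s = (3/2)/(3/2) = 1.0000 s
reaction-phase robot travel = 1.5000·0.1500 = 0.2250 m
robot covers 1.5000·1.0000 − ½·1.5000·1.0000² = 0.7500 m while stopping
person approaches 1.6000·(0.1500+1.0000) = 1.8400 m
margins: 0.0600+0.0150+0.0200 = 0.0950 m
sum ≈ 0.2250+0.7500+1.8400+0.0950 ≈ 2.9100 m = S ✓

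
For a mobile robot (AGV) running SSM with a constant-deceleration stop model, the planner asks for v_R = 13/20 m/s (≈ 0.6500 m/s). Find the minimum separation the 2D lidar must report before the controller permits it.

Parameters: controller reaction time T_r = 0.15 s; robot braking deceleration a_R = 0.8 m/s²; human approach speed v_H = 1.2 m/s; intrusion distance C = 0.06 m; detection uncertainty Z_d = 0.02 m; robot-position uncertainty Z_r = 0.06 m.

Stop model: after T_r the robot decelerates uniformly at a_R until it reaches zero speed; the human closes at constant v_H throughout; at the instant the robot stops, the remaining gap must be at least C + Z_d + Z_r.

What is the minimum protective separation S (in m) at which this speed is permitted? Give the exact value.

S_min = 5301/3200 m = 1.6566 m

stop time T_s = (13/20)/(4/5) = 0.8125 s
reaction-phase robot travel = 0.6500·0.1500 = 0.0975 m
robot covers 0.6500·0.8125 − ½·0.8000·0.8125² = 0.2641 m while stopping
person approaches 1.2000·(0.1500+0.8125) = 1.1550 m
residual clearance needed = 0.0600+0.0200+0.0600 = 0.1400 m
S_min ≈ 0.0975+0.2641+1.1550+0.1400  ⇒  S_min = 5301/3200 m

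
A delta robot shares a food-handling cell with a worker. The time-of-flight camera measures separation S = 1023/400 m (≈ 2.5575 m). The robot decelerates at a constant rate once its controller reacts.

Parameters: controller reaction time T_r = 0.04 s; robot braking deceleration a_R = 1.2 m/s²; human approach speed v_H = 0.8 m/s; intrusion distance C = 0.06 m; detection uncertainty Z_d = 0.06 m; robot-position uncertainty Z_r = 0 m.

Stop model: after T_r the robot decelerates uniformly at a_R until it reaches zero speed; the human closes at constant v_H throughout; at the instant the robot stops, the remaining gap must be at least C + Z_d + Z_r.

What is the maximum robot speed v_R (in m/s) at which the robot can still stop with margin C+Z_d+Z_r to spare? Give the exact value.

v_R_max = 17/10 m/s = 1.7000 m/s

at the boundary: (5/12)·v² + (53/75)·v + (-4811/2000) = 0
  disc = (53/75)² − 4·(5/12)·(-4811/2000) = 405769/90000 ; √disc = 637/300
  v_R = (−(53/75) + 637/300) / (2·(5/12)) = 17/10 m/s
check:
braking lasts T_s = (17/10)/(6/5) = 1.4167 s
robot in T_r: 1.7000·0.0400 = 0.0680 m
robot under decel: 1.7000²/(2·1.2000) = 1.2042 m
human over T_r+T_s: 0.8000·(0.0400+1.4167) = 1.1653 m
margins: 0.0600+0.0600+0.0000 = 0.1200 m
sum ≈ 0.0680+1.2042+1.1653+0.1200 ≈ 2.5575 m = S ✓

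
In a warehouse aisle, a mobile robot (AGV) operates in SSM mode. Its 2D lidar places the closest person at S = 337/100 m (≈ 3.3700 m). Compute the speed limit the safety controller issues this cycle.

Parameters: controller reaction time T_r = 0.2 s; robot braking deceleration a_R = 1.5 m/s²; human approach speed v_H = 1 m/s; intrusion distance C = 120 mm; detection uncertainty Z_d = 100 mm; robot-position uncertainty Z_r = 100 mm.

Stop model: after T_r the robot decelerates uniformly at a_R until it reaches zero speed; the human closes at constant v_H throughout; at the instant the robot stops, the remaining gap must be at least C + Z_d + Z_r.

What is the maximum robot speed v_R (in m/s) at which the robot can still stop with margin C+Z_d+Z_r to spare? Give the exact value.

quadratic (1/3)·v² + (13/15)·v + (-57/20) = 0
  disc = (13/15)² − 4·(1/3)·(-57/20) = 1024/225 ; √disc = 32/15
  v_R = (−(13/15) + 32/15) / (2·(1/3)) = 19/10 m/s
check:
stop time T_s = (19/10)/(3/2) = 1.2667 s
robot in T_r: 1.9000·0.2000 = 0.3800 m
braking distance = 1.9000²/(2·1.5000) = 1.2033 m
human closes 1.0000·1.4667 = 1.4667 m
C+Z_d+Z_r = 0.1200+0.1000+0.1000 = 0.3200 m
sum ≈ 0.3800+1.2033+1.4667+0.3200 ≈ 3.3700 m = S ✓

v_R_max = 19/10 m/s = 1.9000 m/s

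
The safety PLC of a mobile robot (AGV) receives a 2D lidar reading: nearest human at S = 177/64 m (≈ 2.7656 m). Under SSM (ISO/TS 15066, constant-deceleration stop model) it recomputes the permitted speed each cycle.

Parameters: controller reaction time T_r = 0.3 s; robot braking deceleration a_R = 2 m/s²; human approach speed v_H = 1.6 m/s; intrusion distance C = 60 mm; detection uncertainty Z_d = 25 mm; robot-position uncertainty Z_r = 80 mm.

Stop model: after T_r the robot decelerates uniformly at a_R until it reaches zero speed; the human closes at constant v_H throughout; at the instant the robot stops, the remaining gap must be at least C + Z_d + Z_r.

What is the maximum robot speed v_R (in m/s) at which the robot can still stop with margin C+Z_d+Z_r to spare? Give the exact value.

at the boundary: (1/4)·v² + (11/10)·v + (-3393/1600) = 0
  disc = (11/10)² − 4·(1/4)·(-3393/1600) = 5329/1600 ; √disc = 73/40
  v_R = (−(11/10) + 73/40) / (2·(1/4)) = 29/20 m/s
check:
stop time T_s = (29/20)/2 = 0.7250 s
robot covers v_R·T_r = 1.4500·0.3000 = 0.4350 m before braking
robot under decel: 1.4500²/(2·2.0000) = 0.5256 m
human closes 1.6000·1.0250 = 1.6400 m
residual clearance needed = 0.0600+0.0250+0.0800 = 0.1650 m
sum ≈ 0.4350+0.5256+1.6400+0.1650 ≈ 2.7656 m = S ✓

v_R_max = 29/20 m/s = 1.4500 m/s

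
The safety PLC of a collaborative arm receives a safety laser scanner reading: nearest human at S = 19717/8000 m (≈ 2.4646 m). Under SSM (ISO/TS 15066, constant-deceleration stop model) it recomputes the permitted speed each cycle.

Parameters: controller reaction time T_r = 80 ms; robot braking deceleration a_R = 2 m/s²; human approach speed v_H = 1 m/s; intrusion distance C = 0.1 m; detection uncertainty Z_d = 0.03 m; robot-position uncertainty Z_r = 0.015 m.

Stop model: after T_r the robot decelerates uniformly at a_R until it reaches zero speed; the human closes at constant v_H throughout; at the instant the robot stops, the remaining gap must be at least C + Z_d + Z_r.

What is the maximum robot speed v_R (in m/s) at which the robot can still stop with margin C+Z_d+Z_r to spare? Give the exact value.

v_R_max = 41/20 m/s = 2.0500 m/s

collect terms ⇒ (1/4)·v_R² + (29/50)·v_R + (-17917/8000) = 0
  disc = (29/50)² − 4·(1/4)·(-17917/8000) = 103041/40000 ; √disc = 321/200
  v_R = (−(29/50) + 321/200) / (2·(1/4)) = 41/20 m/s
check:
stop time T_s = (41/20)/2 = 1.0250 s
reaction-phase robot travel = 2.0500·0.0800 = 0.1640 m
robot under decel: 2.0500²/(2·2.0000) = 1.0506 m
human over T_r+T_s: 1.0000·(0.0800+1.0250) = 1.1050 m
residual clearance needed = 0.1000+0.0300+0.0150 = 0.1450 m
sum ≈ 0.1640+1.0506+1.1050+0.1450 ≈ 2.4646 m = S ✓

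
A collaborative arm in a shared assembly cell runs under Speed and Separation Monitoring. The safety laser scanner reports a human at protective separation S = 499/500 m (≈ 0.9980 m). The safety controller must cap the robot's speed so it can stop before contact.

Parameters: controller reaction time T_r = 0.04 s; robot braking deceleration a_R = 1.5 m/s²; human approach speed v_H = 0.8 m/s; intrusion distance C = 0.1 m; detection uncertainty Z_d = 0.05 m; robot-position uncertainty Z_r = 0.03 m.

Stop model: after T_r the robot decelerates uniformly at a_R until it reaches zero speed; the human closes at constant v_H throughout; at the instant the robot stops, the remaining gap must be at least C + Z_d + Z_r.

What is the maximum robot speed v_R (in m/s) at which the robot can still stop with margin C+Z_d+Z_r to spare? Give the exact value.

v_R_max = 9/10 m/s = 0.9000 m/s

quadratic (1/3)·v² + (43/75)·v + (-393/500) = 0
  disc = (43/75)² − 4·(1/3)·(-393/500) = 7744/5625 ; √disc = 88/75
  v_R = (−(43/75) + 88/75) / (2·(1/3)) = 9/10 m/s
check:
braking lasts T_s = (9/10)/(3/2) = 0.6000 s
reaction-phase robot travel = 0.9000·0.0400 = 0.0360 m
braking distance = 0.9000²/(2·1.5000) = 0.2700 m
human over T_r+T_s: 0.8000·(0.0400+0.6000) = 0.5120 m
C+Z_d+Z_r = 0.1000+0.0500+0.0300 = 0.1800 m
sum ≈ 0.0360+0.2700+0.5120+0.1800 ≈ 0.9980 m = S ✓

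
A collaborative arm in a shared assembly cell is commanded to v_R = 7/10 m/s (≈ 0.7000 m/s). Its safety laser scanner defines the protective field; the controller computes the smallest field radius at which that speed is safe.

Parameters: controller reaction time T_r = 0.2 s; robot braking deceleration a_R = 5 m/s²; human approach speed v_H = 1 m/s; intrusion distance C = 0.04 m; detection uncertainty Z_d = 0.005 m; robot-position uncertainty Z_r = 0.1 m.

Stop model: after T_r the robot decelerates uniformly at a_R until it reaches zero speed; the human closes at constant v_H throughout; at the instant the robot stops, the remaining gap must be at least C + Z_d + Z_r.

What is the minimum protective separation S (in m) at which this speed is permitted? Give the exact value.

braking lasts T_s = (7/10)/5 = 0.1400 s
robot covers v_R·T_r = 0.7000·0.2000 = 0.1400 m before braking
braking distance = 0.7000²/(2·5.0000) = 0.0490 m
human closes 1.0000·0.3400 = 0.3400 m
residual clearance needed = 0.0400+0.0050+0.1000 = 0.1450 m
S_min ≈ 0.1400+0.0490+0.3400+0.1450  ⇒  S_min = 337/500 m

S_min = 337/500 m = 0.6740 m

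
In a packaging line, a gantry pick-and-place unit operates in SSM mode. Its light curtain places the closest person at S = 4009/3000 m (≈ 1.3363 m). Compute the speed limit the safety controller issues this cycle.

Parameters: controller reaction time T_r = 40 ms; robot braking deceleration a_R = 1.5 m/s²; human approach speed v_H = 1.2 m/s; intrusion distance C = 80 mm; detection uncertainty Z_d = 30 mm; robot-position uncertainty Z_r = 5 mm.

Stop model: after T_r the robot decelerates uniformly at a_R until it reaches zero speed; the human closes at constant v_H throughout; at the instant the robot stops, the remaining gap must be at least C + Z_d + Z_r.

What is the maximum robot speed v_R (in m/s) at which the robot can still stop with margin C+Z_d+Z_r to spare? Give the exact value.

quadratic (1/3)·v² + (21/25)·v + (-88/75) = 0
  disc = (21/25)² − 4·(1/3)·(-88/75) = 12769/5625 ; √disc = 113/75
  v_R = (−(21/25) + 113/75) / (2·(1/3)) = 1 m/s
check:
stop time T_s = 1/(3/2) = 0.6667 s
reaction-phase robot travel = 1.0000·0.0400 = 0.0400 m
robot covers 1.0000·0.6667 − ½·1.5000·0.6667² = 0.3333 m while stopping
human closes 1.2000·0.7067 = 0.8480 m
residual clearance needed = 0.0800+0.0300+0.0050 = 0.1150 m
sum ≈ 0.0400+0.3333+0.8480+0.1150 ≈ 1.3363 m = S ✓

v_R_max = 1 m/s = 1.0000 m/s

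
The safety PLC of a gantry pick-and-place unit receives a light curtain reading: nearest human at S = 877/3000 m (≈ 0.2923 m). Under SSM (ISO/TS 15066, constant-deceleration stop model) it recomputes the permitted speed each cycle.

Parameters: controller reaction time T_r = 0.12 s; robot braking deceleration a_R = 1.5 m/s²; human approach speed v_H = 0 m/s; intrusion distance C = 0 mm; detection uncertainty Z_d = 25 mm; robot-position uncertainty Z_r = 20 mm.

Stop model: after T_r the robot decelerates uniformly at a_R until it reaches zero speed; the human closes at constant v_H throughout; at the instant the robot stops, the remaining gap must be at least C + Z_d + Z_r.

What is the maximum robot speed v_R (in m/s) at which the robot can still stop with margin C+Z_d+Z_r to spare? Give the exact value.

v_R_max = 7/10 m/s = 0.7000 m/s

at the boundary: (1/3)·v² + (3/25)·v + (-371/1500) = 0
  disc = (3/25)² − 4·(1/3)·(-371/1500) = 1936/5625 ; √disc = 44/75
  v_R = (−(3/25) + 44/75) / (2·(1/3)) = 7/10 m/s
check:
braking lasts T_s = (7/10)/(3/2) = 0.4667 s
reaction-phase robot travel = 0.7000·0.1200 = 0.0840 m
braking distance = 0.7000²/(2·1.5000) = 0.1633 m
person approaches 0.0000·(0.1200+0.4667) = 0.0000 m
C+Z_d+Z_r = 0.0000+0.0250+0.0200 = 0.0450 m
sum ≈ 0.0840+0.1633+0.0000+0.0450 ≈ 0.2923 m = S ✓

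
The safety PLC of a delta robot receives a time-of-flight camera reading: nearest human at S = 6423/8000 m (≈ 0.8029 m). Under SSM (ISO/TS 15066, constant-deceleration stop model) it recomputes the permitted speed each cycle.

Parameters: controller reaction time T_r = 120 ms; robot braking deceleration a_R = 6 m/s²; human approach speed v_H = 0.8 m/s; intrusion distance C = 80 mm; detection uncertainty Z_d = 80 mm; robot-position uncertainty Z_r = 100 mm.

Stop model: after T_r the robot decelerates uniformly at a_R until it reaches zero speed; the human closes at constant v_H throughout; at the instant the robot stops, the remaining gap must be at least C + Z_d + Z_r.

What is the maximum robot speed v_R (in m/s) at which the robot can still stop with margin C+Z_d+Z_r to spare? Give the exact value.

quadratic (1/12)·v² + (19/75)·v + (-143/320) = 0
  disc = (19/75)² − 4·(1/12)·(-143/320) = 76729/360000 ; √disc = 277/600
  v_R = (−(19/75) + 277/600) / (2·(1/12)) = 5/4 m/s
check:
braking lasts T_s = (5/4)/6 = 0.2083 s
robot covers v_R·T_r = 1.2500·0.1200 = 0.1500 m before braking
robot covers 1.2500·0.2083 − ½·6.0000·0.2083² = 0.1302 m while stopping
human over T_r+T_s: 0.8000·(0.1200+0.2083) = 0.2627 m
residual clearance needed = 0.0800+0.0800+0.1000 = 0.2600 m
sum ≈ 0.1500+0.1302+0.2627+0.2600 ≈ 0.8029 m = S ✓

v_R_max = 5/4 m/s = 1.2500 m/s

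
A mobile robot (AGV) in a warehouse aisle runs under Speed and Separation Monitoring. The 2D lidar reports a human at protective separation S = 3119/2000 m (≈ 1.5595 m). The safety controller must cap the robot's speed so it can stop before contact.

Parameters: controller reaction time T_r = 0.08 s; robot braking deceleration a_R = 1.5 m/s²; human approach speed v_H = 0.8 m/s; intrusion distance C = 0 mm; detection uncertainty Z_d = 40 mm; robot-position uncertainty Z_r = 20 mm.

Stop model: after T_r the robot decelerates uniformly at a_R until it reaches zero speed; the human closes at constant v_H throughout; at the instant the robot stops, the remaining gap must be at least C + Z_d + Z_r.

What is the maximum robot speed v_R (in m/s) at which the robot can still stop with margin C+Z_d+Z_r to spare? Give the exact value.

v_R_max = 27/20 m/s = 1.3500 m/s

collect terms ⇒ (1/3)·v_R² + (46/75)·v_R + (-2871/2000) = 0
  disc = (46/75)² − 4·(1/3)·(-2871/2000) = 51529/22500 ; √disc = 227/150
  v_R = (−(46/75) + 227/150) / (2·(1/3)) = 27/20 m/s
check:
T_s = v_R/a_R = (27/20)/(3/2) = 0.9000 s
reaction-phase robot travel = 1.3500·0.0800 = 0.1080 m
robot covers 1.3500·0.9000 − ½·1.5000·0.9000² = 0.6075 m while stopping
person approaches 0.8000·(0.0800+0.9000) = 0.7840 m
C+Z_d+Z_r = 0.0000+0.0400+0.0200 = 0.0600 m
sum ≈ 0.1080+0.6075+0.7840+0.0600 ≈ 1.5595 m = S ✓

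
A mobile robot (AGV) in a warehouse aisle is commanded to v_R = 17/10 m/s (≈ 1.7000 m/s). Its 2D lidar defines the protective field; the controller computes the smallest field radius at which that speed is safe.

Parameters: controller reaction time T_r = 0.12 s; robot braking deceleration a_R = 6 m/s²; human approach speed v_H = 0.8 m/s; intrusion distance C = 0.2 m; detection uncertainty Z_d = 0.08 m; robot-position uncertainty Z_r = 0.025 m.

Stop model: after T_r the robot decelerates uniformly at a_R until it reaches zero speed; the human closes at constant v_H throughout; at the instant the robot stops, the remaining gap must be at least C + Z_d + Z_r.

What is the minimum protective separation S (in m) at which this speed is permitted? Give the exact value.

S_min = 429/400 m = 1.0725 m

braking lasts T_s = (17/10)/6 = 0.2833 s
robot in T_r: 1.7000·0.1200 = 0.2040 m
robot under decel: 1.7000²/(2·6.0000) = 0.2408 m
human over T_r+T_s: 0.8000·(0.1200+0.2833) = 0.3227 m
margins: 0.2000+0.0800+0.0250 = 0.3050 m
S_min ≈ 0.2040+0.2408+0.3227+0.3050  ⇒  S_min = 429/400 m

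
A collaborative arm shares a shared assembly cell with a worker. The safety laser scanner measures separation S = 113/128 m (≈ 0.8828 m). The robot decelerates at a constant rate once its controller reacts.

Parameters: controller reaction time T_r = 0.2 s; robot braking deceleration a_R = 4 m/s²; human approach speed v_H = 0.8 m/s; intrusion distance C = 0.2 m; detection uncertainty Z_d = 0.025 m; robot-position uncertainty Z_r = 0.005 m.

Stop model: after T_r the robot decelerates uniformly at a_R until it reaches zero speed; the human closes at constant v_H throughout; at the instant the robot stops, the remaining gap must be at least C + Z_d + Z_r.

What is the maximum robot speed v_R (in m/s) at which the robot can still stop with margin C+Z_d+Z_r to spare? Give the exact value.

collect terms ⇒ (1/8)·v_R² + (2/5)·v_R + (-1577/3200) = 0
  disc = (2/5)² − 4·(1/8)·(-1577/3200) = 2601/6400 ; √disc = 51/80
  v_R = (−(2/5) + 51/80) / (2·(1/8)) = 19/20 m/s
check:
braking lasts T_s = (19/20)/4 = 0.2375 s
reaction-phase robot travel = 0.9500·0.2000 = 0.1900 m
braking distance = 0.9500²/(2·4.0000) = 0.1128 m
person approaches 0.8000·(0.2000+0.2375) = 0.3500 m
margins: 0.2000+0.0250+0.0050 = 0.2300 m
sum ≈ 0.1900+0.1128+0.3500+0.2300 ≈ 0.8828 m = S ✓

v_R_max = 19/20 m/s = 0.9500 m/s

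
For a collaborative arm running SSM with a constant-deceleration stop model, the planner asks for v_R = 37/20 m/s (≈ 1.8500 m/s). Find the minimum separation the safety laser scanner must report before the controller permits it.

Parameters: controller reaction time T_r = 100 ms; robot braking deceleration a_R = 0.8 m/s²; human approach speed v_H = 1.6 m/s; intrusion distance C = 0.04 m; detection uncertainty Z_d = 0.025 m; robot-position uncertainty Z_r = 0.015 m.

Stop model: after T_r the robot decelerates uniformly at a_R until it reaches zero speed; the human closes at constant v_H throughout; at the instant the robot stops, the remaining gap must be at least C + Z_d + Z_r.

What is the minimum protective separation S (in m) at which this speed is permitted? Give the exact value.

S_min = 4009/640 m = 6.2641 m

braking lasts T_s = (37/20)/(4/5) = 2.3125 s
robot in T_r: 1.8500·0.1000 = 0.1850 m
braking distance = 1.8500²/(2·0.8000) = 2.1391 m
human over T_r+T_s: 1.6000·(0.1000+2.3125) = 3.8600 m
C+Z_d+Z_r = 0.0400+0.0250+0.0150 = 0.0800 m
S_min ≈ 0.1850+2.1391+3.8600+0.0800  ⇒  S_min = 4009/640 m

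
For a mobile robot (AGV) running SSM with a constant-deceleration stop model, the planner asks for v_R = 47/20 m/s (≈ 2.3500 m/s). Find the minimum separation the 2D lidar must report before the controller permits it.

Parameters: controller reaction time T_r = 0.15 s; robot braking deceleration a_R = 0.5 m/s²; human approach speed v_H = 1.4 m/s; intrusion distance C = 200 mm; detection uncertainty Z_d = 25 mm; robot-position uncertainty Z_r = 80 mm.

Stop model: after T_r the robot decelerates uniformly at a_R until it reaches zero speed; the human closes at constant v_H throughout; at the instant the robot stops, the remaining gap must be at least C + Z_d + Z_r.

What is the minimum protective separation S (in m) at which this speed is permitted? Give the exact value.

S_min = 1297/100 m = 12.9700 m

stop time T_s = (47/20)/(1/2) = 4.7000 s
reaction-phase robot travel = 2.3500·0.1500 = 0.3525 m
robot covers 2.3500·4.7000 − ½·0.5000·4.7000² = 5.5225 m while stopping
person approaches 1.4000·(0.1500+4.7000) = 6.7900 m
margins: 0.2000+0.0250+0.0800 = 0.3050 m
S_min ≈ 0.3525+5.5225+6.7900+0.3050  ⇒  S_min = 1297/100 m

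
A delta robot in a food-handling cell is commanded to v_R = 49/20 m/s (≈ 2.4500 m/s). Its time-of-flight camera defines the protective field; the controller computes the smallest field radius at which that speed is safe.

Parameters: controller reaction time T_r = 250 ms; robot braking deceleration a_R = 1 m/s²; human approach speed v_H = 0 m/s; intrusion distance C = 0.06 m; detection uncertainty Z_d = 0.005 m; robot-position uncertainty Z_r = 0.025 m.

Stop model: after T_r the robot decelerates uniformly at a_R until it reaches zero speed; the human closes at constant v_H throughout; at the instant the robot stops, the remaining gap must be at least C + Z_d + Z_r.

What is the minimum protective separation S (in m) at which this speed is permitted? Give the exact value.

stop time T_s = (49/20)/1 = 2.4500 s
robot in T_r: 2.4500·0.2500 = 0.6125 m
braking distance = 2.4500²/(2·1.0000) = 3.0013 m
human over T_r+T_s: 0.0000·(0.2500+2.4500) = 0.0000 m
residual clearance needed = 0.0600+0.0050+0.0250 = 0.0900 m
S_min ≈ 0.6125+3.0013+0.0000+0.0900  ⇒  S_min = 2963/800 m

S_min = 2963/800 m = 3.7037 m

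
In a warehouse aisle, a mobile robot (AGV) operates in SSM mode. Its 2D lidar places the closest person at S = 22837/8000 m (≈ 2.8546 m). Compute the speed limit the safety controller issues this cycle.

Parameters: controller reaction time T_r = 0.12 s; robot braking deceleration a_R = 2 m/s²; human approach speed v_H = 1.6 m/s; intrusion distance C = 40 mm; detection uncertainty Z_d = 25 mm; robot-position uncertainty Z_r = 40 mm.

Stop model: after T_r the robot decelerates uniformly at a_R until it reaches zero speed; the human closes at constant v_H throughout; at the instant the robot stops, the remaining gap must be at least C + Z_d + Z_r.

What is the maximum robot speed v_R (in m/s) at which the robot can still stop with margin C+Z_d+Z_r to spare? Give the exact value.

quadratic (1/4)·v² + (23/25)·v + (-20461/8000) = 0
  disc = (23/25)² − 4·(1/4)·(-20461/8000) = 136161/40000 ; √disc = 369/200
  v_R = (−(23/25) + 369/200) / (2·(1/4)) = 37/20 m/s
check:
T_s = v_R/a_R = (37/20)/2 = 0.9250 s
robot covers v_R·T_r = 1.8500·0.1200 = 0.2220 m before braking
robot covers 1.8500·0.9250 − ½·2.0000·0.9250² = 0.8556 m while stopping
human over T_r+T_s: 1.6000·(0.1200+0.9250) = 1.6720 m
residual clearance needed = 0.0400+0.0250+0.0400 = 0.1050 m
sum ≈ 0.2220+0.8556+1.6720+0.1050 ≈ 2.8546 m = S ✓

v_R_max = 37/20 m/s = 1.8500 m/s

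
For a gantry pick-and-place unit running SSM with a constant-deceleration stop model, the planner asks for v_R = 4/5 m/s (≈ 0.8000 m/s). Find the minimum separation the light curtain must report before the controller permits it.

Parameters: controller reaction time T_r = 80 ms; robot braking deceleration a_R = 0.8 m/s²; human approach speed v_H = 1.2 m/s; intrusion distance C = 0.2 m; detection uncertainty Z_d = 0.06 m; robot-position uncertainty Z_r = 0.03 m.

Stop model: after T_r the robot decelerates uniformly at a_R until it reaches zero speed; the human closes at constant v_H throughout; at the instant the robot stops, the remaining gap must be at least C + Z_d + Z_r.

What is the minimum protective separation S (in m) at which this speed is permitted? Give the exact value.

braking lasts T_s = (4/5)/(4/5) = 1.0000 s
robot covers v_R·T_r = 0.8000·0.0800 = 0.0640 m before braking
braking distance = 0.8000²/(2·0.8000) = 0.4000 m
human closes 1.2000·1.0800 = 1.2960 m
C+Z_d+Z_r = 0.2000+0.0600+0.0300 = 0.2900 m
S_min ≈ 0.0640+0.4000+1.2960+0.2900  ⇒  S_min = 41/20 m

S_min = 41/20 m = 2.0500 m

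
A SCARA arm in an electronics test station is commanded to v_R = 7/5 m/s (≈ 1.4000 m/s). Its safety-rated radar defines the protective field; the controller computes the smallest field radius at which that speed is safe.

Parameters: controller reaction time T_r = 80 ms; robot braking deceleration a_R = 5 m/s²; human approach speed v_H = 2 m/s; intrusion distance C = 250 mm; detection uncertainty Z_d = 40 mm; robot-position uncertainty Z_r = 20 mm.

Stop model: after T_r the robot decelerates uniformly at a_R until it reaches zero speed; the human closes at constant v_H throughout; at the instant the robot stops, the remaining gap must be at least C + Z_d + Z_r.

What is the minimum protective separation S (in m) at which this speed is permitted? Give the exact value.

T_s = v_R/a_R = (7/5)/5 = 0.2800 s
robot covers v_R·T_r = 1.4000·0.0800 = 0.1120 m before braking
robot covers 1.4000·0.2800 − ½·5.0000·0.2800² = 0.1960 m while stopping
human closes 2.0000·0.3600 = 0.7200 m
residual clearance needed = 0.2500+0.0400+0.0200 = 0.3100 m
S_min ≈ 0.1120+0.1960+0.7200+0.3100  ⇒  S_min = 669/500 m

S_min = 669/500 m = 1.3380 m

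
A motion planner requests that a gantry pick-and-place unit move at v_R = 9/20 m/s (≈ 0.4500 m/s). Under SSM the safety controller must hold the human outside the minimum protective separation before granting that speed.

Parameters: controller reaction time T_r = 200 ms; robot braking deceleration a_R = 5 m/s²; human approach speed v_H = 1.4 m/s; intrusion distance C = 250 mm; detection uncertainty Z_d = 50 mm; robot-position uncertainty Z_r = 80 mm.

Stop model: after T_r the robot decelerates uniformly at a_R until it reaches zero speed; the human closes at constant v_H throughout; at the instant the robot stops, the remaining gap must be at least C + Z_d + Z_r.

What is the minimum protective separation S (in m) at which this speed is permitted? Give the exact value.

stop time T_s = (9/20)/5 = 0.0900 s
reaction-phase robot travel = 0.4500·0.2000 = 0.0900 m
braking distance = 0.4500²/(2·5.0000) = 0.0203 m
human over T_r+T_s: 1.4000·(0.2000+0.0900) = 0.4060 m
residual clearance needed = 0.2500+0.0500+0.0800 = 0.3800 m
S_min ≈ 0.0900+0.0203+0.4060+0.3800  ⇒  S_min = 717/800 m

S_min = 717/800 m = 0.8962 m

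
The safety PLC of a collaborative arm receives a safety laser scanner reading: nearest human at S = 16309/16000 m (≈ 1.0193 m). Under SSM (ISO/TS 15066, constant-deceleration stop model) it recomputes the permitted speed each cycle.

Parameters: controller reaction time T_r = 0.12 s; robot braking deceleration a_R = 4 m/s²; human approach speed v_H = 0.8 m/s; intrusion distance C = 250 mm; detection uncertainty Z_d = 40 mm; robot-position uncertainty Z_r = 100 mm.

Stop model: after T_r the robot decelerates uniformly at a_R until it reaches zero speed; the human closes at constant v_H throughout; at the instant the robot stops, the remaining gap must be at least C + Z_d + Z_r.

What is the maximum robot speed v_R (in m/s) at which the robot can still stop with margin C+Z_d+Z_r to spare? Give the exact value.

v_R_max = 23/20 m/s = 1.1500 m/s

collect terms ⇒ (1/8)·v_R² + (8/25)·v_R + (-8533/16000) = 0
  disc = (8/25)² − 4·(1/8)·(-8533/16000) = 59049/160000 ; √disc = 243/400
  v_R = (−(8/25) + 243/400) / (2·(1/8)) = 23/20 m/s
check:
stop time T_s = (23/20)/4 = 0.2875 s
reaction-phase robot travel = 1.1500·0.1200 = 0.1380 m
robot covers 1.1500·0.2875 − ½·4.0000·0.2875² = 0.1653 m while stopping
human closes 0.8000·0.4075 = 0.3260 m
margins: 0.2500+0.0400+0.1000 = 0.3900 m
sum ≈ 0.1380+0.1653+0.3260+0.3900 ≈ 1.0193 m = S ✓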